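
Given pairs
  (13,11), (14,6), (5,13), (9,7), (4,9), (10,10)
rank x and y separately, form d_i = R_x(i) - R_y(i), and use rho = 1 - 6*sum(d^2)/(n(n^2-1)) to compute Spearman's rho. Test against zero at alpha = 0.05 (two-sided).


Step 1: Rank x and y separately (midranks; no ties here).
rank(x): 13->5, 14->6, 5->2, 9->3, 4->1, 10->4
rank(y): 11->5, 6->1, 13->6, 7->2, 9->3, 10->4
Step 2: d_i = R_x(i) - R_y(i); compute d_i^2.
  (5-5)^2=0, (6-1)^2=25, (2-6)^2=16, (3-2)^2=1, (1-3)^2=4, (4-4)^2=0
sum(d^2) = 46.
Step 3: rho = 1 - 6*46 / (6*(6^2 - 1)) = 1 - 276/210 = -0.314286.
Step 4: Under H0, t = rho * sqrt((n-2)/(1-rho^2)) = -0.6621 ~ t(4).
Step 5: Two-sided p-value from the t-distribution with 4 df = 0.544093.
Step 6: alpha = 0.05. fail to reject H0.

rho = -0.3143, p = 0.544093, fail to reject H0 at alpha = 0.05.


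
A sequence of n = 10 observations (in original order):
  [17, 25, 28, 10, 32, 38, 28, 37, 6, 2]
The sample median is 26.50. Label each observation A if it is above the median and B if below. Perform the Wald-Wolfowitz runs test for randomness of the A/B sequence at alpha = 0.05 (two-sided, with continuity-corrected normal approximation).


Step 1: Compute median = 26.50; label A = above, B = below.
Labels in order: BBABAAAABB  (n_A = 5, n_B = 5)
Step 2: Count runs R = 5.
Step 3: Under H0 (random ordering), E[R] = 2*n_A*n_B/(n_A+n_B) + 1 = 2*5*5/10 + 1 = 6.0000.
        Var[R] = 2*n_A*n_B*(2*n_A*n_B - n_A - n_B) / ((n_A+n_B)^2 * (n_A+n_B-1)) = 2000/900 = 2.2222.
        SD[R] = 1.4907.
Step 4: Continuity-corrected z = (R + 0.5 - E[R]) / SD[R] = (5 + 0.5 - 6.0000) / 1.4907 = -0.3354.
Step 5: Two-sided p-value via normal approximation = 2*(1 - Phi(|z|)) = 0.737316.
Step 6: alpha = 0.05. fail to reject H0.

R = 5, z = -0.3354, p = 0.737316, fail to reject H0.


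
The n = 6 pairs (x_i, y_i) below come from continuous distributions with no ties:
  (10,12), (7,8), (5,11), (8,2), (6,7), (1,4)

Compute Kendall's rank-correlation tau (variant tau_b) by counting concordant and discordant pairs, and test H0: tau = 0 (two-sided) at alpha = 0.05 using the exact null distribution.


Step 1: Enumerate the 15 unordered pairs (i,j) with i<j and classify each by sign(x_j-x_i) * sign(y_j-y_i).
  (1,2):dx=-3,dy=-4->C; (1,3):dx=-5,dy=-1->C; (1,4):dx=-2,dy=-10->C; (1,5):dx=-4,dy=-5->C
  (1,6):dx=-9,dy=-8->C; (2,3):dx=-2,dy=+3->D; (2,4):dx=+1,dy=-6->D; (2,5):dx=-1,dy=-1->C
  (2,6):dx=-6,dy=-4->C; (3,4):dx=+3,dy=-9->D; (3,5):dx=+1,dy=-4->D; (3,6):dx=-4,dy=-7->C
  (4,5):dx=-2,dy=+5->D; (4,6):dx=-7,dy=+2->D; (5,6):dx=-5,dy=-3->C
Step 2: C = 9, D = 6, total pairs = 15.
Step 3: tau = (C - D)/(n(n-1)/2) = (9 - 6)/15 = 0.200000.
Step 4: Exact two-sided p-value (enumerate n! = 720 permutations of y under H0): p = 0.719444.
Step 5: alpha = 0.05. fail to reject H0.

tau_b = 0.2000 (C=9, D=6), p = 0.719444, fail to reject H0.


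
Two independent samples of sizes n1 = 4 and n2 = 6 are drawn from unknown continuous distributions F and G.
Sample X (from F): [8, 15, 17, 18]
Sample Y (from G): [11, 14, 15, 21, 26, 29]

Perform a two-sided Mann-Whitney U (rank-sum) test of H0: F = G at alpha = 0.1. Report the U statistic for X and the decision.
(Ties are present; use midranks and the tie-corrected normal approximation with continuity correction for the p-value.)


Step 1: Combine and sort all 10 observations; assign midranks.
sorted (value, group): (8,X), (11,Y), (14,Y), (15,X), (15,Y), (17,X), (18,X), (21,Y), (26,Y), (29,Y)
ranks: 8->1, 11->2, 14->3, 15->4.5, 15->4.5, 17->6, 18->7, 21->8, 26->9, 29->10
Step 2: Rank sum for X: R1 = 1 + 4.5 + 6 + 7 = 18.5.
Step 3: U_X = R1 - n1(n1+1)/2 = 18.5 - 4*5/2 = 18.5 - 10 = 8.5.
       U_Y = n1*n2 - U_X = 24 - 8.5 = 15.5.
Step 4: Ties are present, so use the tie-corrected normal approximation (with continuity correction) for the p-value.
Step 5: p-value = 0.521166; compare to alpha = 0.1. fail to reject H0.

U_X = 8.5, p = 0.521166, fail to reject H0 at alpha = 0.1.


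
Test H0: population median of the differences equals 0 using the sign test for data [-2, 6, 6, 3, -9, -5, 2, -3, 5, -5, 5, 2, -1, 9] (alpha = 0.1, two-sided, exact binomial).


Step 1: Discard zero differences. Original n = 14; n_eff = number of nonzero differences = 14.
Nonzero differences (with sign): -2, +6, +6, +3, -9, -5, +2, -3, +5, -5, +5, +2, -1, +9
Step 2: Count signs: positive = 8, negative = 6.
Step 3: Under H0: P(positive) = 0.5, so the number of positives S ~ Bin(14, 0.5).
Step 4: Two-sided exact p-value = sum of Bin(14,0.5) probabilities at or below the observed probability = 0.790527.
Step 5: alpha = 0.1. fail to reject H0.

n_eff = 14, pos = 8, neg = 6, p = 0.790527, fail to reject H0.


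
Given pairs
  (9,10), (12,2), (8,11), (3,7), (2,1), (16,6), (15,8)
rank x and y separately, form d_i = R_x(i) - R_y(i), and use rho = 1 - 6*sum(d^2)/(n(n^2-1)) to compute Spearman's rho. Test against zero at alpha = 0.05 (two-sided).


Step 1: Rank x and y separately (midranks; no ties here).
rank(x): 9->4, 12->5, 8->3, 3->2, 2->1, 16->7, 15->6
rank(y): 10->6, 2->2, 11->7, 7->4, 1->1, 6->3, 8->5
Step 2: d_i = R_x(i) - R_y(i); compute d_i^2.
  (4-6)^2=4, (5-2)^2=9, (3-7)^2=16, (2-4)^2=4, (1-1)^2=0, (7-3)^2=16, (6-5)^2=1
sum(d^2) = 50.
Step 3: rho = 1 - 6*50 / (7*(7^2 - 1)) = 1 - 300/336 = 0.107143.
Step 4: Under H0, t = rho * sqrt((n-2)/(1-rho^2)) = 0.2410 ~ t(5).
Step 5: Two-sided p-value from the t-distribution with 5 df = 0.819151.
Step 6: alpha = 0.05. fail to reject H0.

rho = 0.1071, p = 0.819151, fail to reject H0 at alpha = 0.05.


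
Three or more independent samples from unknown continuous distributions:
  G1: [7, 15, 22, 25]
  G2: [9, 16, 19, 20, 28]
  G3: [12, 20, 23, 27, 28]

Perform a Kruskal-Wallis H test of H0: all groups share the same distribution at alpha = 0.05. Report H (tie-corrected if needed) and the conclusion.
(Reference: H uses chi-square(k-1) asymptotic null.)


Step 1: Combine all N = 14 observations and assign midranks.
sorted (value, group, rank): (7,G1,1), (9,G2,2), (12,G3,3), (15,G1,4), (16,G2,5), (19,G2,6), (20,G2,7.5), (20,G3,7.5), (22,G1,9), (23,G3,10), (25,G1,11), (27,G3,12), (28,G2,13.5), (28,G3,13.5)
Step 2: Sum ranks within each group.
R_1 = 25 (n_1 = 4)
R_2 = 34 (n_2 = 5)
R_3 = 46 (n_3 = 5)
Step 3: H = 12/(N(N+1)) * sum(R_i^2/n_i) - 3(N+1)
     = 12/(14*15) * (25^2/4 + 34^2/5 + 46^2/5) - 3*15
     = 0.057143 * 810.65 - 45
     = 1.322857.
Step 4: Ties present; correction factor C = 1 - 12/(14^3 - 14) = 0.995604. Corrected H = 1.322857 / 0.995604 = 1.328698.
Step 5: Under H0, H ~ chi^2(2); p-value = 0.514609.
Step 6: alpha = 0.05. fail to reject H0.

H = 1.3287, df = 2, p = 0.514609, fail to reject H0.


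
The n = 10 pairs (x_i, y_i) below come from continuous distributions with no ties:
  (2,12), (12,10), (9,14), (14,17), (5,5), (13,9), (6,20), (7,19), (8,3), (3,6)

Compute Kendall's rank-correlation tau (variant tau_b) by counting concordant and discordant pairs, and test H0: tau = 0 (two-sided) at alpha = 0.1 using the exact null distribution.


Step 1: Enumerate the 45 unordered pairs (i,j) with i<j and classify each by sign(x_j-x_i) * sign(y_j-y_i).
  (1,2):dx=+10,dy=-2->D; (1,3):dx=+7,dy=+2->C; (1,4):dx=+12,dy=+5->C; (1,5):dx=+3,dy=-7->D
  (1,6):dx=+11,dy=-3->D; (1,7):dx=+4,dy=+8->C; (1,8):dx=+5,dy=+7->C; (1,9):dx=+6,dy=-9->D
  (1,10):dx=+1,dy=-6->D; (2,3):dx=-3,dy=+4->D; (2,4):dx=+2,dy=+7->C; (2,5):dx=-7,dy=-5->C
  (2,6):dx=+1,dy=-1->D; (2,7):dx=-6,dy=+10->D; (2,8):dx=-5,dy=+9->D; (2,9):dx=-4,dy=-7->C
  (2,10):dx=-9,dy=-4->C; (3,4):dx=+5,dy=+3->C; (3,5):dx=-4,dy=-9->C; (3,6):dx=+4,dy=-5->D
  (3,7):dx=-3,dy=+6->D; (3,8):dx=-2,dy=+5->D; (3,9):dx=-1,dy=-11->C; (3,10):dx=-6,dy=-8->C
  (4,5):dx=-9,dy=-12->C; (4,6):dx=-1,dy=-8->C; (4,7):dx=-8,dy=+3->D; (4,8):dx=-7,dy=+2->D
  (4,9):dx=-6,dy=-14->C; (4,10):dx=-11,dy=-11->C; (5,6):dx=+8,dy=+4->C; (5,7):dx=+1,dy=+15->C
  (5,8):dx=+2,dy=+14->C; (5,9):dx=+3,dy=-2->D; (5,10):dx=-2,dy=+1->D; (6,7):dx=-7,dy=+11->D
  (6,8):dx=-6,dy=+10->D; (6,9):dx=-5,dy=-6->C; (6,10):dx=-10,dy=-3->C; (7,8):dx=+1,dy=-1->D
  (7,9):dx=+2,dy=-17->D; (7,10):dx=-3,dy=-14->C; (8,9):dx=+1,dy=-16->D; (8,10):dx=-4,dy=-13->C
  (9,10):dx=-5,dy=+3->D
Step 2: C = 23, D = 22, total pairs = 45.
Step 3: tau = (C - D)/(n(n-1)/2) = (23 - 22)/45 = 0.022222.
Step 4: Exact two-sided p-value (enumerate n! = 3628800 permutations of y under H0): p = 1.000000.
Step 5: alpha = 0.1. fail to reject H0.

tau_b = 0.0222 (C=23, D=22), p = 1.000000, fail to reject H0.


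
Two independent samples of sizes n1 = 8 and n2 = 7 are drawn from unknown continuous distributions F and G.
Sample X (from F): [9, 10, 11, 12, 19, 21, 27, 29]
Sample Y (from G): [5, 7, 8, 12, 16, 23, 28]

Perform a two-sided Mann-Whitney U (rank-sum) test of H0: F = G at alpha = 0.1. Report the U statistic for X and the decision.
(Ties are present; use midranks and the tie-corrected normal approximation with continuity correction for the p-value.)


Step 1: Combine and sort all 15 observations; assign midranks.
sorted (value, group): (5,Y), (7,Y), (8,Y), (9,X), (10,X), (11,X), (12,X), (12,Y), (16,Y), (19,X), (21,X), (23,Y), (27,X), (28,Y), (29,X)
ranks: 5->1, 7->2, 8->3, 9->4, 10->5, 11->6, 12->7.5, 12->7.5, 16->9, 19->10, 21->11, 23->12, 27->13, 28->14, 29->15
Step 2: Rank sum for X: R1 = 4 + 5 + 6 + 7.5 + 10 + 11 + 13 + 15 = 71.5.
Step 3: U_X = R1 - n1(n1+1)/2 = 71.5 - 8*9/2 = 71.5 - 36 = 35.5.
       U_Y = n1*n2 - U_X = 56 - 35.5 = 20.5.
Step 4: Ties are present, so use the tie-corrected normal approximation (with continuity correction) for the p-value.
Step 5: p-value = 0.417471; compare to alpha = 0.1. fail to reject H0.

U_X = 35.5, p = 0.417471, fail to reject H0 at alpha = 0.1.


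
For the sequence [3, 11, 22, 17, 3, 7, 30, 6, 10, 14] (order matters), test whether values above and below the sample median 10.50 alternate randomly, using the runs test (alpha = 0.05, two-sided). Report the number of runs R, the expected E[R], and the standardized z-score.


Step 1: Compute median = 10.50; label A = above, B = below.
Labels in order: BAAABBABBA  (n_A = 5, n_B = 5)
Step 2: Count runs R = 6.
Step 3: Under H0 (random ordering), E[R] = 2*n_A*n_B/(n_A+n_B) + 1 = 2*5*5/10 + 1 = 6.0000.
        Var[R] = 2*n_A*n_B*(2*n_A*n_B - n_A - n_B) / ((n_A+n_B)^2 * (n_A+n_B-1)) = 2000/900 = 2.2222.
        SD[R] = 1.4907.
Step 4: R = E[R], so z = 0 with no continuity correction.
Step 5: Two-sided p-value via normal approximation = 2*(1 - Phi(|z|)) = 1.000000.
Step 6: alpha = 0.05. fail to reject H0.

R = 6, z = 0.0000, p = 1.000000, fail to reject H0.


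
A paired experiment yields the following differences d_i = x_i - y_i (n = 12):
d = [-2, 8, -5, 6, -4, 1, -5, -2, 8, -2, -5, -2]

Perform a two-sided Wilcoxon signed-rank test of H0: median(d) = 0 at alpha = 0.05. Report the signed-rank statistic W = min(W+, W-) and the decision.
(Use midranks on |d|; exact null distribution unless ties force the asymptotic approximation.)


Step 1: Drop any zero differences (none here) and take |d_i|.
|d| = [2, 8, 5, 6, 4, 1, 5, 2, 8, 2, 5, 2]
Step 2: Midrank |d_i| (ties get averaged ranks).
ranks: |2|->3.5, |8|->11.5, |5|->8, |6|->10, |4|->6, |1|->1, |5|->8, |2|->3.5, |8|->11.5, |2|->3.5, |5|->8, |2|->3.5
Step 3: Attach original signs; sum ranks with positive sign and with negative sign.
W+ = 11.5 + 10 + 1 + 11.5 = 34
W- = 3.5 + 8 + 6 + 8 + 3.5 + 3.5 + 8 + 3.5 = 44
(Check: W+ + W- = 78 should equal n(n+1)/2 = 78.)
Step 4: Test statistic W = min(W+, W-) = 34.
Step 5: Ties in |d|, so use the tie-corrected normal approximation.
        E[W] = n(n+1)/4 = 12*13/4 = 39.
        Tie groups: |d|=2 (t=4), |d|=5 (t=3), |d|=8 (t=2); sum(t^3 - t) = 90.
        Var[W] = n(n+1)(2n+1)/24 - sum(t^3-t)/48 = 3900/24 - 90/48 = 160.625.
        z = (W - E[W]) / sqrt(Var[W]) = (34 - 39) / 12.6738 = -0.3945.
        Two-sided p = 2*Phi(z) = 0.693201.
Step 6: alpha = 0.05. fail to reject H0.

W+ = 34, W- = 44, W = min = 34, p = 0.693201, fail to reject H0.


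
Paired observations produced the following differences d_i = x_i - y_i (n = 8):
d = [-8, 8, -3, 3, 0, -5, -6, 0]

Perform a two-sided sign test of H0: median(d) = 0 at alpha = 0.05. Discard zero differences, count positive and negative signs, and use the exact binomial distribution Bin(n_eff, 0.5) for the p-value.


Step 1: Discard zero differences. Original n = 8; n_eff = number of nonzero differences = 6.
Nonzero differences (with sign): -8, +8, -3, +3, -5, -6
Step 2: Count signs: positive = 2, negative = 4.
Step 3: Under H0: P(positive) = 0.5, so the number of positives S ~ Bin(6, 0.5).
Step 4: Two-sided exact p-value = sum of Bin(6,0.5) probabilities at or below the observed probability = 0.687500.
Step 5: alpha = 0.05. fail to reject H0.

n_eff = 6, pos = 2, neg = 4, p = 0.687500, fail to reject H0.


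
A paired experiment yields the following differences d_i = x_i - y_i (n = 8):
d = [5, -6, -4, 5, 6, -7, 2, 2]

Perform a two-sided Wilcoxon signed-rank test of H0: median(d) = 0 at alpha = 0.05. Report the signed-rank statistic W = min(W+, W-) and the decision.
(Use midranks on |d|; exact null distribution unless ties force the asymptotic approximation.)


Step 1: Drop any zero differences (none here) and take |d_i|.
|d| = [5, 6, 4, 5, 6, 7, 2, 2]
Step 2: Midrank |d_i| (ties get averaged ranks).
ranks: |5|->4.5, |6|->6.5, |4|->3, |5|->4.5, |6|->6.5, |7|->8, |2|->1.5, |2|->1.5
Step 3: Attach original signs; sum ranks with positive sign and with negative sign.
W+ = 4.5 + 4.5 + 6.5 + 1.5 + 1.5 = 18.5
W- = 6.5 + 3 + 8 = 17.5
(Check: W+ + W- = 36 should equal n(n+1)/2 = 36.)
Step 4: Test statistic W = min(W+, W-) = 17.5.
Step 5: Ties in |d|, so use the tie-corrected normal approximation.
        E[W] = n(n+1)/4 = 8*9/4 = 18.
        Tie groups: |d|=2 (t=2), |d|=5 (t=2), |d|=6 (t=2); sum(t^3 - t) = 18.
        Var[W] = n(n+1)(2n+1)/24 - sum(t^3-t)/48 = 1224/24 - 18/48 = 50.625.
        z = (W - E[W]) / sqrt(Var[W]) = (17.5 - 18) / 7.1151 = -0.0703.
        Two-sided p = 2*Phi(z) = 0.943977.
Step 6: alpha = 0.05. fail to reject H0.

W+ = 18.5, W- = 17.5, W = min = 17.5, p = 0.943977, fail to reject H0.


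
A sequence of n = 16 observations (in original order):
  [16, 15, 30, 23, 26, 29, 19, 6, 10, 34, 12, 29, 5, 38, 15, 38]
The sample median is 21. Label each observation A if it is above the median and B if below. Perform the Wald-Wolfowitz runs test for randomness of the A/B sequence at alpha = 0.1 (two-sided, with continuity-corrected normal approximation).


Step 1: Compute median = 21; label A = above, B = below.
Labels in order: BBAAAABBBABABABA  (n_A = 8, n_B = 8)
Step 2: Count runs R = 10.
Step 3: Under H0 (random ordering), E[R] = 2*n_A*n_B/(n_A+n_B) + 1 = 2*8*8/16 + 1 = 9.0000.
        Var[R] = 2*n_A*n_B*(2*n_A*n_B - n_A - n_B) / ((n_A+n_B)^2 * (n_A+n_B-1)) = 14336/3840 = 3.7333.
        SD[R] = 1.9322.
Step 4: Continuity-corrected z = (R - 0.5 - E[R]) / SD[R] = (10 - 0.5 - 9.0000) / 1.9322 = 0.2588.
Step 5: Two-sided p-value via normal approximation = 2*(1 - Phi(|z|)) = 0.795809.
Step 6: alpha = 0.1. fail to reject H0.

R = 10, z = 0.2588, p = 0.795809, fail to reject H0.


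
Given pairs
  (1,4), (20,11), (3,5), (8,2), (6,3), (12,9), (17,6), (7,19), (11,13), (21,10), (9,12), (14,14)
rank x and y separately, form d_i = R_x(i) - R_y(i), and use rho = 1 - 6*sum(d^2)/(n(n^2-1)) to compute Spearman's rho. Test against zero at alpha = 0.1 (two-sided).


Step 1: Rank x and y separately (midranks; no ties here).
rank(x): 1->1, 20->11, 3->2, 8->5, 6->3, 12->8, 17->10, 7->4, 11->7, 21->12, 9->6, 14->9
rank(y): 4->3, 11->8, 5->4, 2->1, 3->2, 9->6, 6->5, 19->12, 13->10, 10->7, 12->9, 14->11
Step 2: d_i = R_x(i) - R_y(i); compute d_i^2.
  (1-3)^2=4, (11-8)^2=9, (2-4)^2=4, (5-1)^2=16, (3-2)^2=1, (8-6)^2=4, (10-5)^2=25, (4-12)^2=64, (7-10)^2=9, (12-7)^2=25, (6-9)^2=9, (9-11)^2=4
sum(d^2) = 174.
Step 3: rho = 1 - 6*174 / (12*(12^2 - 1)) = 1 - 1044/1716 = 0.391608.
Step 4: Under H0, t = rho * sqrt((n-2)/(1-rho^2)) = 1.3459 ~ t(10).
Step 5: Two-sided p-value from the t-distribution with 10 df = 0.208063.
Step 6: alpha = 0.1. fail to reject H0.

rho = 0.3916, p = 0.208063, fail to reject H0 at alpha = 0.1.


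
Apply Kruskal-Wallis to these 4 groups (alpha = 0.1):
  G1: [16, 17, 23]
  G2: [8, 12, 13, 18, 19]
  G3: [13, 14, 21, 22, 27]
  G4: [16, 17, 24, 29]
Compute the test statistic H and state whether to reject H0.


Step 1: Combine all N = 17 observations and assign midranks.
sorted (value, group, rank): (8,G2,1), (12,G2,2), (13,G2,3.5), (13,G3,3.5), (14,G3,5), (16,G1,6.5), (16,G4,6.5), (17,G1,8.5), (17,G4,8.5), (18,G2,10), (19,G2,11), (21,G3,12), (22,G3,13), (23,G1,14), (24,G4,15), (27,G3,16), (29,G4,17)
Step 2: Sum ranks within each group.
R_1 = 29 (n_1 = 3)
R_2 = 27.5 (n_2 = 5)
R_3 = 49.5 (n_3 = 5)
R_4 = 47 (n_4 = 4)
Step 3: H = 12/(N(N+1)) * sum(R_i^2/n_i) - 3(N+1)
     = 12/(17*18) * (29^2/3 + 27.5^2/5 + 49.5^2/5 + 47^2/4) - 3*18
     = 0.039216 * 1473.88 - 54
     = 3.799346.
Step 4: Ties present; correction factor C = 1 - 18/(17^3 - 17) = 0.996324. Corrected H = 3.799346 / 0.996324 = 3.813366.
Step 5: Under H0, H ~ chi^2(3); p-value = 0.282335.
Step 6: alpha = 0.1. fail to reject H0.

H = 3.8134, df = 3, p = 0.282335, fail to reject H0.


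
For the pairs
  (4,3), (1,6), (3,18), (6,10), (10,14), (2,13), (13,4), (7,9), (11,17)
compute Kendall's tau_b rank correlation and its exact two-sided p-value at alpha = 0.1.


Step 1: Enumerate the 36 unordered pairs (i,j) with i<j and classify each by sign(x_j-x_i) * sign(y_j-y_i).
  (1,2):dx=-3,dy=+3->D; (1,3):dx=-1,dy=+15->D; (1,4):dx=+2,dy=+7->C; (1,5):dx=+6,dy=+11->C
  (1,6):dx=-2,dy=+10->D; (1,7):dx=+9,dy=+1->C; (1,8):dx=+3,dy=+6->C; (1,9):dx=+7,dy=+14->C
  (2,3):dx=+2,dy=+12->C; (2,4):dx=+5,dy=+4->C; (2,5):dx=+9,dy=+8->C; (2,6):dx=+1,dy=+7->C
  (2,7):dx=+12,dy=-2->D; (2,8):dx=+6,dy=+3->C; (2,9):dx=+10,dy=+11->C; (3,4):dx=+3,dy=-8->D
  (3,5):dx=+7,dy=-4->D; (3,6):dx=-1,dy=-5->C; (3,7):dx=+10,dy=-14->D; (3,8):dx=+4,dy=-9->D
  (3,9):dx=+8,dy=-1->D; (4,5):dx=+4,dy=+4->C; (4,6):dx=-4,dy=+3->D; (4,7):dx=+7,dy=-6->D
  (4,8):dx=+1,dy=-1->D; (4,9):dx=+5,dy=+7->C; (5,6):dx=-8,dy=-1->C; (5,7):dx=+3,dy=-10->D
  (5,8):dx=-3,dy=-5->C; (5,9):dx=+1,dy=+3->C; (6,7):dx=+11,dy=-9->D; (6,8):dx=+5,dy=-4->D
  (6,9):dx=+9,dy=+4->C; (7,8):dx=-6,dy=+5->D; (7,9):dx=-2,dy=+13->D; (8,9):dx=+4,dy=+8->C
Step 2: C = 19, D = 17, total pairs = 36.
Step 3: tau = (C - D)/(n(n-1)/2) = (19 - 17)/36 = 0.055556.
Step 4: Exact two-sided p-value (enumerate n! = 362880 permutations of y under H0): p = 0.919455.
Step 5: alpha = 0.1. fail to reject H0.

tau_b = 0.0556 (C=19, D=17), p = 0.919455, fail to reject H0.


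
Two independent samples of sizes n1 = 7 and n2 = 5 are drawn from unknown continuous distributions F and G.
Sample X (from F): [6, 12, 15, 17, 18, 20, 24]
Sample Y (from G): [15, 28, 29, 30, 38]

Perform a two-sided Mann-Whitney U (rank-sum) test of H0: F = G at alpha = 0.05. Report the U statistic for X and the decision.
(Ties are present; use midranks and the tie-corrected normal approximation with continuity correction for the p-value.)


Step 1: Combine and sort all 12 observations; assign midranks.
sorted (value, group): (6,X), (12,X), (15,X), (15,Y), (17,X), (18,X), (20,X), (24,X), (28,Y), (29,Y), (30,Y), (38,Y)
ranks: 6->1, 12->2, 15->3.5, 15->3.5, 17->5, 18->6, 20->7, 24->8, 28->9, 29->10, 30->11, 38->12
Step 2: Rank sum for X: R1 = 1 + 2 + 3.5 + 5 + 6 + 7 + 8 = 32.5.
Step 3: U_X = R1 - n1(n1+1)/2 = 32.5 - 7*8/2 = 32.5 - 28 = 4.5.
       U_Y = n1*n2 - U_X = 35 - 4.5 = 30.5.
Step 4: Ties are present, so use the tie-corrected normal approximation (with continuity correction) for the p-value.
Step 5: p-value = 0.041997; compare to alpha = 0.05. reject H0.

U_X = 4.5, p = 0.041997, reject H0 at alpha = 0.05.


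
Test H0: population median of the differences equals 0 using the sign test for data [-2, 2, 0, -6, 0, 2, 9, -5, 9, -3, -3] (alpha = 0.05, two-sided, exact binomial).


Step 1: Discard zero differences. Original n = 11; n_eff = number of nonzero differences = 9.
Nonzero differences (with sign): -2, +2, -6, +2, +9, -5, +9, -3, -3
Step 2: Count signs: positive = 4, negative = 5.
Step 3: Under H0: P(positive) = 0.5, so the number of positives S ~ Bin(9, 0.5).
Step 4: Two-sided exact p-value = sum of Bin(9,0.5) probabilities at or below the observed probability = 1.000000.
Step 5: alpha = 0.05. fail to reject H0.

n_eff = 9, pos = 4, neg = 5, p = 1.000000, fail to reject H0.


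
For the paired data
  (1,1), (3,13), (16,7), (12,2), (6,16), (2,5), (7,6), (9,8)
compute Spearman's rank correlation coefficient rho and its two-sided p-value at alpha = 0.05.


Step 1: Rank x and y separately (midranks; no ties here).
rank(x): 1->1, 3->3, 16->8, 12->7, 6->4, 2->2, 7->5, 9->6
rank(y): 1->1, 13->7, 7->5, 2->2, 16->8, 5->3, 6->4, 8->6
Step 2: d_i = R_x(i) - R_y(i); compute d_i^2.
  (1-1)^2=0, (3-7)^2=16, (8-5)^2=9, (7-2)^2=25, (4-8)^2=16, (2-3)^2=1, (5-4)^2=1, (6-6)^2=0
sum(d^2) = 68.
Step 3: rho = 1 - 6*68 / (8*(8^2 - 1)) = 1 - 408/504 = 0.190476.
Step 4: Under H0, t = rho * sqrt((n-2)/(1-rho^2)) = 0.4753 ~ t(6).
Step 5: Two-sided p-value from the t-distribution with 6 df = 0.651401.
Step 6: alpha = 0.05. fail to reject H0.

rho = 0.1905, p = 0.651401, fail to reject H0 at alpha = 0.05.


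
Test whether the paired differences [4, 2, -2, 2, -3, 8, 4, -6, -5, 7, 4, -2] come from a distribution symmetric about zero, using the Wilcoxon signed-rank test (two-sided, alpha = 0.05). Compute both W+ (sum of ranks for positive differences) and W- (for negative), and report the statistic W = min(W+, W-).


Step 1: Drop any zero differences (none here) and take |d_i|.
|d| = [4, 2, 2, 2, 3, 8, 4, 6, 5, 7, 4, 2]
Step 2: Midrank |d_i| (ties get averaged ranks).
ranks: |4|->7, |2|->2.5, |2|->2.5, |2|->2.5, |3|->5, |8|->12, |4|->7, |6|->10, |5|->9, |7|->11, |4|->7, |2|->2.5
Step 3: Attach original signs; sum ranks with positive sign and with negative sign.
W+ = 7 + 2.5 + 2.5 + 12 + 7 + 11 + 7 = 49
W- = 2.5 + 5 + 10 + 9 + 2.5 = 29
(Check: W+ + W- = 78 should equal n(n+1)/2 = 78.)
Step 4: Test statistic W = min(W+, W-) = 29.
Step 5: Ties in |d|, so use the tie-corrected normal approximation.
        E[W] = n(n+1)/4 = 12*13/4 = 39.
        Tie groups: |d|=2 (t=4), |d|=4 (t=3); sum(t^3 - t) = 84.
        Var[W] = n(n+1)(2n+1)/24 - sum(t^3-t)/48 = 3900/24 - 84/48 = 160.75.
        z = (W - E[W]) / sqrt(Var[W]) = (29 - 39) / 12.6787 = -0.7887.
        Two-sided p = 2*Phi(z) = 0.430274.
Step 6: alpha = 0.05. fail to reject H0.

W+ = 49, W- = 29, W = min = 29, p = 0.430274, fail to reject H0.


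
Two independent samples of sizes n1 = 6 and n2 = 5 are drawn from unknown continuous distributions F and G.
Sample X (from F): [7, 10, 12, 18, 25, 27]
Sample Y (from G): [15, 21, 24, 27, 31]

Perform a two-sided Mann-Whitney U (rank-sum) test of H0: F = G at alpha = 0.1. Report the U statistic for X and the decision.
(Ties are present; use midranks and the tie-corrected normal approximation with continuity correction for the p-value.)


Step 1: Combine and sort all 11 observations; assign midranks.
sorted (value, group): (7,X), (10,X), (12,X), (15,Y), (18,X), (21,Y), (24,Y), (25,X), (27,X), (27,Y), (31,Y)
ranks: 7->1, 10->2, 12->3, 15->4, 18->5, 21->6, 24->7, 25->8, 27->9.5, 27->9.5, 31->11
Step 2: Rank sum for X: R1 = 1 + 2 + 3 + 5 + 8 + 9.5 = 28.5.
Step 3: U_X = R1 - n1(n1+1)/2 = 28.5 - 6*7/2 = 28.5 - 21 = 7.5.
       U_Y = n1*n2 - U_X = 30 - 7.5 = 22.5.
Step 4: Ties are present, so use the tie-corrected normal approximation (with continuity correction) for the p-value.
Step 5: p-value = 0.200217; compare to alpha = 0.1. fail to reject H0.

U_X = 7.5, p = 0.200217, fail to reject H0 at alpha = 0.1.


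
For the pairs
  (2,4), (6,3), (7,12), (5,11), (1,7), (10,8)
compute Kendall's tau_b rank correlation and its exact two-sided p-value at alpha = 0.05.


Step 1: Enumerate the 15 unordered pairs (i,j) with i<j and classify each by sign(x_j-x_i) * sign(y_j-y_i).
  (1,2):dx=+4,dy=-1->D; (1,3):dx=+5,dy=+8->C; (1,4):dx=+3,dy=+7->C; (1,5):dx=-1,dy=+3->D
  (1,6):dx=+8,dy=+4->C; (2,3):dx=+1,dy=+9->C; (2,4):dx=-1,dy=+8->D; (2,5):dx=-5,dy=+4->D
  (2,6):dx=+4,dy=+5->C; (3,4):dx=-2,dy=-1->C; (3,5):dx=-6,dy=-5->C; (3,6):dx=+3,dy=-4->D
  (4,5):dx=-4,dy=-4->C; (4,6):dx=+5,dy=-3->D; (5,6):dx=+9,dy=+1->C
Step 2: C = 9, D = 6, total pairs = 15.
Step 3: tau = (C - D)/(n(n-1)/2) = (9 - 6)/15 = 0.200000.
Step 4: Exact two-sided p-value (enumerate n! = 720 permutations of y under H0): p = 0.719444.
Step 5: alpha = 0.05. fail to reject H0.

tau_b = 0.2000 (C=9, D=6), p = 0.719444, fail to reject H0.


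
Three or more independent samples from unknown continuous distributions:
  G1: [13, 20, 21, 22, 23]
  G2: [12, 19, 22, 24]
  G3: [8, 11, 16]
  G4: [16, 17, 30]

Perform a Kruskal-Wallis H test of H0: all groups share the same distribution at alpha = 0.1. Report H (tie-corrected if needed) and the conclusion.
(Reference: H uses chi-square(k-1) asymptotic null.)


Step 1: Combine all N = 15 observations and assign midranks.
sorted (value, group, rank): (8,G3,1), (11,G3,2), (12,G2,3), (13,G1,4), (16,G3,5.5), (16,G4,5.5), (17,G4,7), (19,G2,8), (20,G1,9), (21,G1,10), (22,G1,11.5), (22,G2,11.5), (23,G1,13), (24,G2,14), (30,G4,15)
Step 2: Sum ranks within each group.
R_1 = 47.5 (n_1 = 5)
R_2 = 36.5 (n_2 = 4)
R_3 = 8.5 (n_3 = 3)
R_4 = 27.5 (n_4 = 3)
Step 3: H = 12/(N(N+1)) * sum(R_i^2/n_i) - 3(N+1)
     = 12/(15*16) * (47.5^2/5 + 36.5^2/4 + 8.5^2/3 + 27.5^2/3) - 3*16
     = 0.050000 * 1060.48 - 48
     = 5.023958.
Step 4: Ties present; correction factor C = 1 - 12/(15^3 - 15) = 0.996429. Corrected H = 5.023958 / 0.996429 = 5.041965.
Step 5: Under H0, H ~ chi^2(3); p-value = 0.168750.
Step 6: alpha = 0.1. fail to reject H0.

H = 5.0420, df = 3, p = 0.168750, fail to reject H0.


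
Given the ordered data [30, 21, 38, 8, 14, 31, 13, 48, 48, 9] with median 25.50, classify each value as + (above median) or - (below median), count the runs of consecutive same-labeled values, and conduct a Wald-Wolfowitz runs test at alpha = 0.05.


Step 1: Compute median = 25.50; label A = above, B = below.
Labels in order: ABABBABAAB  (n_A = 5, n_B = 5)
Step 2: Count runs R = 8.
Step 3: Under H0 (random ordering), E[R] = 2*n_A*n_B/(n_A+n_B) + 1 = 2*5*5/10 + 1 = 6.0000.
        Var[R] = 2*n_A*n_B*(2*n_A*n_B - n_A - n_B) / ((n_A+n_B)^2 * (n_A+n_B-1)) = 2000/900 = 2.2222.
        SD[R] = 1.4907.
Step 4: Continuity-corrected z = (R - 0.5 - E[R]) / SD[R] = (8 - 0.5 - 6.0000) / 1.4907 = 1.0062.
Step 5: Two-sided p-value via normal approximation = 2*(1 - Phi(|z|)) = 0.314305.
Step 6: alpha = 0.05. fail to reject H0.

R = 8, z = 1.0062, p = 0.314305, fail to reject H0.


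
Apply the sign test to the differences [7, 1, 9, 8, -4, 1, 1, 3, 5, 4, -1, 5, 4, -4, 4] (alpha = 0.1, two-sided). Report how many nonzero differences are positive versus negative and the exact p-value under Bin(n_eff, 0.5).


Step 1: Discard zero differences. Original n = 15; n_eff = number of nonzero differences = 15.
Nonzero differences (with sign): +7, +1, +9, +8, -4, +1, +1, +3, +5, +4, -1, +5, +4, -4, +4
Step 2: Count signs: positive = 12, negative = 3.
Step 3: Under H0: P(positive) = 0.5, so the number of positives S ~ Bin(15, 0.5).
Step 4: Two-sided exact p-value = sum of Bin(15,0.5) probabilities at or below the observed probability = 0.035156.
Step 5: alpha = 0.1. reject H0.

n_eff = 15, pos = 12, neg = 3, p = 0.035156, reject H0.


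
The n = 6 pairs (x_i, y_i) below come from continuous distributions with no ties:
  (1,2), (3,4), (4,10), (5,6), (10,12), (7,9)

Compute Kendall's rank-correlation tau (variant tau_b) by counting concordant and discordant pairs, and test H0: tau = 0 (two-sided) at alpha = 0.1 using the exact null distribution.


Step 1: Enumerate the 15 unordered pairs (i,j) with i<j and classify each by sign(x_j-x_i) * sign(y_j-y_i).
  (1,2):dx=+2,dy=+2->C; (1,3):dx=+3,dy=+8->C; (1,4):dx=+4,dy=+4->C; (1,5):dx=+9,dy=+10->C
  (1,6):dx=+6,dy=+7->C; (2,3):dx=+1,dy=+6->C; (2,4):dx=+2,dy=+2->C; (2,5):dx=+7,dy=+8->C
  (2,6):dx=+4,dy=+5->C; (3,4):dx=+1,dy=-4->D; (3,5):dx=+6,dy=+2->C; (3,6):dx=+3,dy=-1->D
  (4,5):dx=+5,dy=+6->C; (4,6):dx=+2,dy=+3->C; (5,6):dx=-3,dy=-3->C
Step 2: C = 13, D = 2, total pairs = 15.
Step 3: tau = (C - D)/(n(n-1)/2) = (13 - 2)/15 = 0.733333.
Step 4: Exact two-sided p-value (enumerate n! = 720 permutations of y under H0): p = 0.055556.
Step 5: alpha = 0.1. reject H0.

tau_b = 0.7333 (C=13, D=2), p = 0.055556, reject H0.


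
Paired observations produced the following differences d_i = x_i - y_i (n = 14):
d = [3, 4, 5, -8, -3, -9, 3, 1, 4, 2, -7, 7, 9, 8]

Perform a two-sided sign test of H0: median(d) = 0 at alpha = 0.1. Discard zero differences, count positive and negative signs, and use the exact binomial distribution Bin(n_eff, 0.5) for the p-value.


Step 1: Discard zero differences. Original n = 14; n_eff = number of nonzero differences = 14.
Nonzero differences (with sign): +3, +4, +5, -8, -3, -9, +3, +1, +4, +2, -7, +7, +9, +8
Step 2: Count signs: positive = 10, negative = 4.
Step 3: Under H0: P(positive) = 0.5, so the number of positives S ~ Bin(14, 0.5).
Step 4: Two-sided exact p-value = sum of Bin(14,0.5) probabilities at or below the observed probability = 0.179565.
Step 5: alpha = 0.1. fail to reject H0.

n_eff = 14, pos = 10, neg = 4, p = 0.179565, fail to reject H0.


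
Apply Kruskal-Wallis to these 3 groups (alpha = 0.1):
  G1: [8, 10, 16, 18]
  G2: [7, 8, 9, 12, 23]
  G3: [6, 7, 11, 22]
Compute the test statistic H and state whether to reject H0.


Step 1: Combine all N = 13 observations and assign midranks.
sorted (value, group, rank): (6,G3,1), (7,G2,2.5), (7,G3,2.5), (8,G1,4.5), (8,G2,4.5), (9,G2,6), (10,G1,7), (11,G3,8), (12,G2,9), (16,G1,10), (18,G1,11), (22,G3,12), (23,G2,13)
Step 2: Sum ranks within each group.
R_1 = 32.5 (n_1 = 4)
R_2 = 35 (n_2 = 5)
R_3 = 23.5 (n_3 = 4)
Step 3: H = 12/(N(N+1)) * sum(R_i^2/n_i) - 3(N+1)
     = 12/(13*14) * (32.5^2/4 + 35^2/5 + 23.5^2/4) - 3*14
     = 0.065934 * 647.125 - 42
     = 0.667582.
Step 4: Ties present; correction factor C = 1 - 12/(13^3 - 13) = 0.994505. Corrected H = 0.667582 / 0.994505 = 0.671271.
Step 5: Under H0, H ~ chi^2(2); p-value = 0.714884.
Step 6: alpha = 0.1. fail to reject H0.

H = 0.6713, df = 2, p = 0.714884, fail to reject H0.


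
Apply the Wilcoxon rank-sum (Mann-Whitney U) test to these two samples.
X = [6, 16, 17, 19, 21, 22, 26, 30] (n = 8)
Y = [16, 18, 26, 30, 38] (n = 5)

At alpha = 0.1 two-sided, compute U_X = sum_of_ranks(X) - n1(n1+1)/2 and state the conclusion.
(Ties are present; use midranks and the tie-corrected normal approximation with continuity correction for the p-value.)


Step 1: Combine and sort all 13 observations; assign midranks.
sorted (value, group): (6,X), (16,X), (16,Y), (17,X), (18,Y), (19,X), (21,X), (22,X), (26,X), (26,Y), (30,X), (30,Y), (38,Y)
ranks: 6->1, 16->2.5, 16->2.5, 17->4, 18->5, 19->6, 21->7, 22->8, 26->9.5, 26->9.5, 30->11.5, 30->11.5, 38->13
Step 2: Rank sum for X: R1 = 1 + 2.5 + 4 + 6 + 7 + 8 + 9.5 + 11.5 = 49.5.
Step 3: U_X = R1 - n1(n1+1)/2 = 49.5 - 8*9/2 = 49.5 - 36 = 13.5.
       U_Y = n1*n2 - U_X = 40 - 13.5 = 26.5.
Step 4: Ties are present, so use the tie-corrected normal approximation (with continuity correction) for the p-value.
Step 5: p-value = 0.377803; compare to alpha = 0.1. fail to reject H0.

U_X = 13.5, p = 0.377803, fail to reject H0 at alpha = 0.1.


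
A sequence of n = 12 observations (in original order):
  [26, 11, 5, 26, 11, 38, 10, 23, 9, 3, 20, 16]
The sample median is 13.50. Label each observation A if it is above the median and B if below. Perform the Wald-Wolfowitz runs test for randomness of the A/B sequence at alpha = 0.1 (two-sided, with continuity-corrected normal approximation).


Step 1: Compute median = 13.50; label A = above, B = below.
Labels in order: ABBABABABBAA  (n_A = 6, n_B = 6)
Step 2: Count runs R = 9.
Step 3: Under H0 (random ordering), E[R] = 2*n_A*n_B/(n_A+n_B) + 1 = 2*6*6/12 + 1 = 7.0000.
        Var[R] = 2*n_A*n_B*(2*n_A*n_B - n_A - n_B) / ((n_A+n_B)^2 * (n_A+n_B-1)) = 4320/1584 = 2.7273.
        SD[R] = 1.6514.
Step 4: Continuity-corrected z = (R - 0.5 - E[R]) / SD[R] = (9 - 0.5 - 7.0000) / 1.6514 = 0.9083.
Step 5: Two-sided p-value via normal approximation = 2*(1 - Phi(|z|)) = 0.363722.
Step 6: alpha = 0.1. fail to reject H0.

R = 9, z = 0.9083, p = 0.363722, fail to reject H0.


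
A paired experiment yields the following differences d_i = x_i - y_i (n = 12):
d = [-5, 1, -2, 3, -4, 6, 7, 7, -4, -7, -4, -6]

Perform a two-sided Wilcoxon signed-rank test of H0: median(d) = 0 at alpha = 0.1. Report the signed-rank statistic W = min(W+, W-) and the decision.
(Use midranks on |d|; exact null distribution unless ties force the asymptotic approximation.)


Step 1: Drop any zero differences (none here) and take |d_i|.
|d| = [5, 1, 2, 3, 4, 6, 7, 7, 4, 7, 4, 6]
Step 2: Midrank |d_i| (ties get averaged ranks).
ranks: |5|->7, |1|->1, |2|->2, |3|->3, |4|->5, |6|->8.5, |7|->11, |7|->11, |4|->5, |7|->11, |4|->5, |6|->8.5
Step 3: Attach original signs; sum ranks with positive sign and with negative sign.
W+ = 1 + 3 + 8.5 + 11 + 11 = 34.5
W- = 7 + 2 + 5 + 5 + 11 + 5 + 8.5 = 43.5
(Check: W+ + W- = 78 should equal n(n+1)/2 = 78.)
Step 4: Test statistic W = min(W+, W-) = 34.5.
Step 5: Ties in |d|, so use the tie-corrected normal approximation.
        E[W] = n(n+1)/4 = 12*13/4 = 39.
        Tie groups: |d|=4 (t=3), |d|=6 (t=2), |d|=7 (t=3); sum(t^3 - t) = 54.
        Var[W] = n(n+1)(2n+1)/24 - sum(t^3-t)/48 = 3900/24 - 54/48 = 161.375.
        z = (W - E[W]) / sqrt(Var[W]) = (34.5 - 39) / 12.7033 = -0.3542.
        Two-sided p = 2*Phi(z) = 0.723161.
Step 6: alpha = 0.1. fail to reject H0.

W+ = 34.5, W- = 43.5, W = min = 34.5, p = 0.723161, fail to reject H0.


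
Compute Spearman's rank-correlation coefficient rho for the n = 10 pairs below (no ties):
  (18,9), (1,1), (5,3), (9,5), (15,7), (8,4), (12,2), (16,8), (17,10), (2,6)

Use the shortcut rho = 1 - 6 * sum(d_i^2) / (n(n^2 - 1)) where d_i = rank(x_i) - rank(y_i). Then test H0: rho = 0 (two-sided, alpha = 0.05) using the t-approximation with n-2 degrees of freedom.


Step 1: Rank x and y separately (midranks; no ties here).
rank(x): 18->10, 1->1, 5->3, 9->5, 15->7, 8->4, 12->6, 16->8, 17->9, 2->2
rank(y): 9->9, 1->1, 3->3, 5->5, 7->7, 4->4, 2->2, 8->8, 10->10, 6->6
Step 2: d_i = R_x(i) - R_y(i); compute d_i^2.
  (10-9)^2=1, (1-1)^2=0, (3-3)^2=0, (5-5)^2=0, (7-7)^2=0, (4-4)^2=0, (6-2)^2=16, (8-8)^2=0, (9-10)^2=1, (2-6)^2=16
sum(d^2) = 34.
Step 3: rho = 1 - 6*34 / (10*(10^2 - 1)) = 1 - 204/990 = 0.793939.
Step 4: Under H0, t = rho * sqrt((n-2)/(1-rho^2)) = 3.6934 ~ t(8).
Step 5: Two-sided p-value from the t-distribution with 8 df = 0.006100.
Step 6: alpha = 0.05. reject H0.

rho = 0.7939, p = 0.006100, reject H0 at alpha = 0.05.


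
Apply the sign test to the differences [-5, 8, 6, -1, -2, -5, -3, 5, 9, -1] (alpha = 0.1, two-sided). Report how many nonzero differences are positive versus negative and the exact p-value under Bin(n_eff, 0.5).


Step 1: Discard zero differences. Original n = 10; n_eff = number of nonzero differences = 10.
Nonzero differences (with sign): -5, +8, +6, -1, -2, -5, -3, +5, +9, -1
Step 2: Count signs: positive = 4, negative = 6.
Step 3: Under H0: P(positive) = 0.5, so the number of positives S ~ Bin(10, 0.5).
Step 4: Two-sided exact p-value = sum of Bin(10,0.5) probabilities at or below the observed probability = 0.753906.
Step 5: alpha = 0.1. fail to reject H0.

n_eff = 10, pos = 4, neg = 6, p = 0.753906, fail to reject H0.


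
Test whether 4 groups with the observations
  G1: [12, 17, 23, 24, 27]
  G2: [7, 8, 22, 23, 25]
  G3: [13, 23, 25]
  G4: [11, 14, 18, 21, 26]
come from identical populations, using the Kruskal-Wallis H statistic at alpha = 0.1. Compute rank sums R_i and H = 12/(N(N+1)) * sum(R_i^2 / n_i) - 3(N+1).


Step 1: Combine all N = 18 observations and assign midranks.
sorted (value, group, rank): (7,G2,1), (8,G2,2), (11,G4,3), (12,G1,4), (13,G3,5), (14,G4,6), (17,G1,7), (18,G4,8), (21,G4,9), (22,G2,10), (23,G1,12), (23,G2,12), (23,G3,12), (24,G1,14), (25,G2,15.5), (25,G3,15.5), (26,G4,17), (27,G1,18)
Step 2: Sum ranks within each group.
R_1 = 55 (n_1 = 5)
R_2 = 40.5 (n_2 = 5)
R_3 = 32.5 (n_3 = 3)
R_4 = 43 (n_4 = 5)
Step 3: H = 12/(N(N+1)) * sum(R_i^2/n_i) - 3(N+1)
     = 12/(18*19) * (55^2/5 + 40.5^2/5 + 32.5^2/3 + 43^2/5) - 3*19
     = 0.035088 * 1654.93 - 57
     = 1.067836.
Step 4: Ties present; correction factor C = 1 - 30/(18^3 - 18) = 0.994840. Corrected H = 1.067836 / 0.994840 = 1.073375.
Step 5: Under H0, H ~ chi^2(3); p-value = 0.783505.
Step 6: alpha = 0.1. fail to reject H0.

H = 1.0734, df = 3, p = 0.783505, fail to reject H0.


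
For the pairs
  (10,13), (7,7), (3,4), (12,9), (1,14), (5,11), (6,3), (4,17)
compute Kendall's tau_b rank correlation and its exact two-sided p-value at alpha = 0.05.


Step 1: Enumerate the 28 unordered pairs (i,j) with i<j and classify each by sign(x_j-x_i) * sign(y_j-y_i).
  (1,2):dx=-3,dy=-6->C; (1,3):dx=-7,dy=-9->C; (1,4):dx=+2,dy=-4->D; (1,5):dx=-9,dy=+1->D
  (1,6):dx=-5,dy=-2->C; (1,7):dx=-4,dy=-10->C; (1,8):dx=-6,dy=+4->D; (2,3):dx=-4,dy=-3->C
  (2,4):dx=+5,dy=+2->C; (2,5):dx=-6,dy=+7->D; (2,6):dx=-2,dy=+4->D; (2,7):dx=-1,dy=-4->C
  (2,8):dx=-3,dy=+10->D; (3,4):dx=+9,dy=+5->C; (3,5):dx=-2,dy=+10->D; (3,6):dx=+2,dy=+7->C
  (3,7):dx=+3,dy=-1->D; (3,8):dx=+1,dy=+13->C; (4,5):dx=-11,dy=+5->D; (4,6):dx=-7,dy=+2->D
  (4,7):dx=-6,dy=-6->C; (4,8):dx=-8,dy=+8->D; (5,6):dx=+4,dy=-3->D; (5,7):dx=+5,dy=-11->D
  (5,8):dx=+3,dy=+3->C; (6,7):dx=+1,dy=-8->D; (6,8):dx=-1,dy=+6->D; (7,8):dx=-2,dy=+14->D
Step 2: C = 12, D = 16, total pairs = 28.
Step 3: tau = (C - D)/(n(n-1)/2) = (12 - 16)/28 = -0.142857.
Step 4: Exact two-sided p-value (enumerate n! = 40320 permutations of y under H0): p = 0.719544.
Step 5: alpha = 0.05. fail to reject H0.

tau_b = -0.1429 (C=12, D=16), p = 0.719544, fail to reject H0.


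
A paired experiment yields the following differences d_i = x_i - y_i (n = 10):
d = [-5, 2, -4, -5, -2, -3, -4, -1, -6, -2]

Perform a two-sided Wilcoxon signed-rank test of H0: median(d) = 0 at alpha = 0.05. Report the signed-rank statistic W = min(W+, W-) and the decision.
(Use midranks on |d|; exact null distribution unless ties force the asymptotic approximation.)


Step 1: Drop any zero differences (none here) and take |d_i|.
|d| = [5, 2, 4, 5, 2, 3, 4, 1, 6, 2]
Step 2: Midrank |d_i| (ties get averaged ranks).
ranks: |5|->8.5, |2|->3, |4|->6.5, |5|->8.5, |2|->3, |3|->5, |4|->6.5, |1|->1, |6|->10, |2|->3
Step 3: Attach original signs; sum ranks with positive sign and with negative sign.
W+ = 3 = 3
W- = 8.5 + 6.5 + 8.5 + 3 + 5 + 6.5 + 1 + 10 + 3 = 52
(Check: W+ + W- = 55 should equal n(n+1)/2 = 55.)
Step 4: Test statistic W = min(W+, W-) = 3.
Step 5: Ties in |d|, so use the tie-corrected normal approximation.
        E[W] = n(n+1)/4 = 10*11/4 = 27.5.
        Tie groups: |d|=2 (t=3), |d|=4 (t=2), |d|=5 (t=2); sum(t^3 - t) = 36.
        Var[W] = n(n+1)(2n+1)/24 - sum(t^3-t)/48 = 2310/24 - 36/48 = 95.5.
        z = (W - E[W]) / sqrt(Var[W]) = (3 - 27.5) / 9.7724 = -2.5071.
        Two-sided p = 2*Phi(z) = 0.012174.
Step 6: alpha = 0.05. reject H0.

W+ = 3, W- = 52, W = min = 3, p = 0.012174, reject H0.


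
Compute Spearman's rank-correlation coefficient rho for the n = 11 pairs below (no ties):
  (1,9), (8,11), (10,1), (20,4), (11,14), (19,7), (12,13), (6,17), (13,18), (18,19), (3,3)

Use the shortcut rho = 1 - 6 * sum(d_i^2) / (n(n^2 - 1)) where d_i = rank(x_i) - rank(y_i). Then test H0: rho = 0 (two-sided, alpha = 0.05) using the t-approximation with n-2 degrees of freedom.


Step 1: Rank x and y separately (midranks; no ties here).
rank(x): 1->1, 8->4, 10->5, 20->11, 11->6, 19->10, 12->7, 6->3, 13->8, 18->9, 3->2
rank(y): 9->5, 11->6, 1->1, 4->3, 14->8, 7->4, 13->7, 17->9, 18->10, 19->11, 3->2
Step 2: d_i = R_x(i) - R_y(i); compute d_i^2.
  (1-5)^2=16, (4-6)^2=4, (5-1)^2=16, (11-3)^2=64, (6-8)^2=4, (10-4)^2=36, (7-7)^2=0, (3-9)^2=36, (8-10)^2=4, (9-11)^2=4, (2-2)^2=0
sum(d^2) = 184.
Step 3: rho = 1 - 6*184 / (11*(11^2 - 1)) = 1 - 1104/1320 = 0.163636.
Step 4: Under H0, t = rho * sqrt((n-2)/(1-rho^2)) = 0.4976 ~ t(9).
Step 5: Two-sided p-value from the t-distribution with 9 df = 0.630685.
Step 6: alpha = 0.05. fail to reject H0.

rho = 0.1636, p = 0.630685, fail to reject H0 at alpha = 0.05.


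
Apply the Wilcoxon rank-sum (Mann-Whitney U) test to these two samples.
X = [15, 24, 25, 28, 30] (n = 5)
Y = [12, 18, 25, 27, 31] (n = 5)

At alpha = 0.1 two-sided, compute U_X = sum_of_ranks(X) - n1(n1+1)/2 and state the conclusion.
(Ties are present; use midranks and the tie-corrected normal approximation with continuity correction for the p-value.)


Step 1: Combine and sort all 10 observations; assign midranks.
sorted (value, group): (12,Y), (15,X), (18,Y), (24,X), (25,X), (25,Y), (27,Y), (28,X), (30,X), (31,Y)
ranks: 12->1, 15->2, 18->3, 24->4, 25->5.5, 25->5.5, 27->7, 28->8, 30->9, 31->10
Step 2: Rank sum for X: R1 = 2 + 4 + 5.5 + 8 + 9 = 28.5.
Step 3: U_X = R1 - n1(n1+1)/2 = 28.5 - 5*6/2 = 28.5 - 15 = 13.5.
       U_Y = n1*n2 - U_X = 25 - 13.5 = 11.5.
Step 4: Ties are present, so use the tie-corrected normal approximation (with continuity correction) for the p-value.
Step 5: p-value = 0.916563; compare to alpha = 0.1. fail to reject H0.

U_X = 13.5, p = 0.916563, fail to reject H0 at alpha = 0.1.
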